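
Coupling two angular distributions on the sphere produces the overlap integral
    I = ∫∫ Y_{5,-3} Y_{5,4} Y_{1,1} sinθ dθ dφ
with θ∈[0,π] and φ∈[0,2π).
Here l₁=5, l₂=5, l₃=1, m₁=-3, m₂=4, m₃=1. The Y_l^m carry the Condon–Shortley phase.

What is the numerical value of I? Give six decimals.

0.000000

m-sum = -3 + 4 + 1 = 2 ≠ 0 ⇒ I = 0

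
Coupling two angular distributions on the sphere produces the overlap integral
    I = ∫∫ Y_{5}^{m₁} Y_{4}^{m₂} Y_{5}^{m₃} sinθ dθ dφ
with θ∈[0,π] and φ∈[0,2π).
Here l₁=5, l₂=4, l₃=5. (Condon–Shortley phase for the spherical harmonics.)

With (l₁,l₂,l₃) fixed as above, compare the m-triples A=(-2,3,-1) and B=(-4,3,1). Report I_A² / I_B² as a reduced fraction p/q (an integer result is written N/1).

l's match ⇒ only the (l;m) 3-j factors differ between A and B.
A: triangle coeff Δ(5,4,5) = 1/3153150; Σ_t [3,4]: t=3:−1/6912 t=4:+1/5184 = 1/20736; (3j)²=5/2574 [(5 4 5; -2 3 -1)], sign=+1
B: triangle coeff Δ(5,4,5) = 1/3153150; Σ_t [3,4]: t=3:−1/103680 t=4:+1/17280 = 1/20736; (3j)²=10/429 [(5 4 5; -4 3 1)], sign=+1
I_A²/I_B² = (5/2574)/(10/429) = 1/12

1/12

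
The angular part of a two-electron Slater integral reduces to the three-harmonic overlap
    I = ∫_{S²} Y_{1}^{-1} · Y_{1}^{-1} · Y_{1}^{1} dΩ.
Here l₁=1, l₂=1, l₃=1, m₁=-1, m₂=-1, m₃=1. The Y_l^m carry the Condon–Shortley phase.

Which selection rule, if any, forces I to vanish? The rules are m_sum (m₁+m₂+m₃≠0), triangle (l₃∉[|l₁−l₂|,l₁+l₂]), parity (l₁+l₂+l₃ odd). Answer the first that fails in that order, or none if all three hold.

azimuthal sum: -1 − 1 + 1 = -1  ✗
0 ≤ 1 ≤ 2 (triangle on l)
L = 1 + 1 + 1 = 3 (odd)

m_sum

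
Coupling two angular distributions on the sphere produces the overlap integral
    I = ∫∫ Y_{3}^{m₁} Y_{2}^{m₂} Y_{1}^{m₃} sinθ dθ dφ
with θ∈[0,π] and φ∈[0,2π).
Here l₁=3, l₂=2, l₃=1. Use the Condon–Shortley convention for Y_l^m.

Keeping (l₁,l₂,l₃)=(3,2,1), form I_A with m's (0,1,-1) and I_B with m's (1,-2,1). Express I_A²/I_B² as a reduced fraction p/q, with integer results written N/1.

3/1

Shared (l₁,l₂,l₃)=(3,2,1): N and (l;000)² cancel in I_A²/I_B².
A: Δ = 4!·2!·0!/7! = 1/105; Racah Σ t=3..3: t=3:−1/12 = -1/12; ⇒ 3j(3 2 1; 0 1 -1)² = 1/35, sgn -1
B: Δ = 4!·2!·0!/7! = 1/105; Racah Σ t=0..0: t=0:+1/48 = 1/48; ⇒ 3j(3 2 1; 1 -2 1)² = 1/105, sgn +1
I_A²/I_B² = (1/35)/(1/105) = 3/1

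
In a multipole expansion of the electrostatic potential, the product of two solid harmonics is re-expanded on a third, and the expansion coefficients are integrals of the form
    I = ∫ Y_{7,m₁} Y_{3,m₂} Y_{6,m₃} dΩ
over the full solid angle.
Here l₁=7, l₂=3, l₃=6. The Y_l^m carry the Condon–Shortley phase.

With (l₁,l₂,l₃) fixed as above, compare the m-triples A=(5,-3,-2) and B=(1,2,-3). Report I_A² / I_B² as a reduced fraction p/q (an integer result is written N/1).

198/169

Same 7,3,6: normalisation and zero-m 3j drop out of the ratio.
A: Δ: 4! 10! 2! / 17! → 1/2042040; sum: t=0:+1/3870720 = 1/3870720; 3j²(7 3 6; 5 -3 -2) = Δ·Π!·Σ² = 135/6188  (sign +1)
B: Δ: 4! 10! 2! / 17! → 1/2042040; sum: t=3:−1/362880 t=4:+1/1935360 = -13/5806080; 3j²(7 3 6; 1 2 -3) = Δ·Π!·Σ² = 195/10472  (sign +1)
I_A²/I_B² = (135/6188)/(195/10472) = 198/169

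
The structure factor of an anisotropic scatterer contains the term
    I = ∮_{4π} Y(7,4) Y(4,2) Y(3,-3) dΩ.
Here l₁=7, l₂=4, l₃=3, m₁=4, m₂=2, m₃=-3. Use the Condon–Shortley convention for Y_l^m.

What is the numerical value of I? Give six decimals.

0.000000

m-sum = 4 + 2 − 3 = 3 ≠ 0 ⇒ I = 0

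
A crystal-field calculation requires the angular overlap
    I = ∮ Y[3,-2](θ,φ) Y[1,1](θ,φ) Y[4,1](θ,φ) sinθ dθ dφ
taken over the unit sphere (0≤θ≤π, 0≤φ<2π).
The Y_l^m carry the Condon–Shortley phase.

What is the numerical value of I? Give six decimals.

Checks pass: Σm=0; 8 even; l₃=4∈[2,4].
(2·3+1)(2·1+1)(2·4+1) = 189
Δ: 0! 6! 2! / 9! → 1/252
sum: t=0:+1/36 = 1/36
3j²(3 1 4; 0 0 0) = Δ·Π!·Σ² = 4/63  (sign +1)
sum: t=0:+1/240 = 1/240
3j²(3 1 4; -2 1 1) = Δ·Π!·Σ² = 1/84  (sign -1)
combine: 4πI² = 189·4/63·1/84 = 1/7
take √, sign -1: I = -0.10662181

-0.106622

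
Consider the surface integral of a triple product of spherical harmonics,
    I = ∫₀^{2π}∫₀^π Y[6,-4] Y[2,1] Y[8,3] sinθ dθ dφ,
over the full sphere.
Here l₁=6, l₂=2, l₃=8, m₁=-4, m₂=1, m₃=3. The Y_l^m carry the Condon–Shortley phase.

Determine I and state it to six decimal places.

-0.089004

Checks pass: Σm=0; 16 even; l₃=8∈[4,8].
(2·6+1)(2·2+1)(2·8+1) = 1105
Δ: 0! 12! 4! / 17! → 1/30940
sum: t=0:+1/2073600 = 1/2073600
3j²(6 2 8; 0 0 0) = Δ·Π!·Σ² = 28/1105  (sign +1)
sum: t=0:+1/43545600 = 1/43545600
3j²(6 2 8; -4 1 3) = Δ·Π!·Σ² = 11/3094  (sign -1)
combine: 4πI² = 1105·28/1105·11/3094 = 22/221
take √, sign -1: I = -0.08900415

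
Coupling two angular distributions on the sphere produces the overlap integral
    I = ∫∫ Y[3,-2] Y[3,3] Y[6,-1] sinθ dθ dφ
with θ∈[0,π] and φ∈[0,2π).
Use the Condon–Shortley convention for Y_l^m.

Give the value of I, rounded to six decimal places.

Checks pass: Σm=0; 12 even; l₃=6∈[0,6].
(2·3+1)(2·3+1)(2·6+1) = 637
Δ: 0! 6! 6! / 13! → 1/12012
sum: t=0:+1/1296 = 1/1296
3j²(3 3 6; 0 0 0) = Δ·Π!·Σ² = 100/3003  (sign +1)
sum: t=0:+1/86400 = 1/86400
3j²(3 3 6; -2 3 -1) = Δ·Π!·Σ² = 1/1716  (sign -1)
combine: 4πI² = 637·100/3003·1/1716 = 175/14157
take √, sign -1: I = -0.03136379

-0.031364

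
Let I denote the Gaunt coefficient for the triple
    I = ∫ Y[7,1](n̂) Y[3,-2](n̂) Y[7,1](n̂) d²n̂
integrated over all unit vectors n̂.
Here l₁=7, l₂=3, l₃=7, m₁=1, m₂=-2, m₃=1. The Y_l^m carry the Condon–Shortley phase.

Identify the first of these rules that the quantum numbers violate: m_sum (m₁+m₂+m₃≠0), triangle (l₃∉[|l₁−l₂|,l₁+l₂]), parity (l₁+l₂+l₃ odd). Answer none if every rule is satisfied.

parity

m₁+m₂+m₃ = 1 − 2 + 1 = 0  ✓
triangle: |7−3|=4 ≤ l₃=7 ≤ 7+3=10  ✓
parity: l₁+l₂+l₃ = 17 is odd  ✗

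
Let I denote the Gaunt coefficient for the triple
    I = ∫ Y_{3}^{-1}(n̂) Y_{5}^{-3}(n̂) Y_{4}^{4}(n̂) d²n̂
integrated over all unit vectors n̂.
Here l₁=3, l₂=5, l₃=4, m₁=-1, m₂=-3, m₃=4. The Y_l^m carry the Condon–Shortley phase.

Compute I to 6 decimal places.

0.169606

Checks pass: Σm=0; 12 even; l₃=4∈[2,8].
(2·3+1)(2·5+1)(2·4+1) = 693
Δ: 4! 2! 6! / 13! → 1/180180
sum: t=1:−1/576 t=2:+1/144 t=3:−1/576 = 1/288
3j²(3 5 4; 0 0 0) = Δ·Π!·Σ² = 20/1001  (sign +1)
sum: t=2:+1/5760 = 1/5760
3j²(3 5 4; -1 -3 4) = Δ·Π!·Σ² = 56/2145  (sign +1)
combine: 4πI² = 693·20/1001·56/2145 = 672/1859
take √, sign +1: I = 0.16960553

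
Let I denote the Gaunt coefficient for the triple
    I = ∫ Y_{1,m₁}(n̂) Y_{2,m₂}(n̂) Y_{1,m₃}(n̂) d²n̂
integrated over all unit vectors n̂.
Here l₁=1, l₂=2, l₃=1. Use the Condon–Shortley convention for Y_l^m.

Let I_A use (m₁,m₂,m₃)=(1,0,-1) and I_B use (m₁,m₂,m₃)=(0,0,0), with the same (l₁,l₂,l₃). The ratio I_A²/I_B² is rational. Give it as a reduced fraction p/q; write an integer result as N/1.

1/4

l's match ⇒ only the (l;m) 3-j factors differ between A and B.
A: triangle coeff Δ(1,2,1) = 1/30; Σ_t [0,0]: t=0:+1/4 = 1/4; (3j)²=1/30 [(1 2 1; 1 0 -1)], sign=+1
B: triangle coeff Δ(1,2,1) = 1/30; Σ_t [1,1]: t=1:−1/1 = -1/1; (3j)²=2/15 [(1 2 1; 0 0 0)], sign=+1
I_A²/I_B² = (1/30)/(2/15) = 1/4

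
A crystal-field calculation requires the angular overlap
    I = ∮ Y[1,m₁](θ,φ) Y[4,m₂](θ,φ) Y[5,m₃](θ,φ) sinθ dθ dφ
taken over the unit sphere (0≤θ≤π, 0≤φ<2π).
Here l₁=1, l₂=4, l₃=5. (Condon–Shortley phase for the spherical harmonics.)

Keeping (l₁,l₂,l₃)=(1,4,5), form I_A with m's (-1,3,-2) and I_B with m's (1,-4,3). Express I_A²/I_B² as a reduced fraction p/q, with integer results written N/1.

l's match ⇒ only the (l;m) 3-j factors differ between A and B.
A: triangle coeff Δ(1,4,5) = 1/495; Σ_t [0,0]: t=0:+1/10080 = 1/10080; (3j)²=1/165 [(1 4 5; -1 3 -2)], sign=-1
B: triangle coeff Δ(1,4,5) = 1/495; Σ_t [0,0]: t=0:+1/80640 = 1/80640; (3j)²=1/495 [(1 4 5; 1 -4 3)], sign=+1
I_A²/I_B² = (1/165)/(1/495) = 3/1

3/1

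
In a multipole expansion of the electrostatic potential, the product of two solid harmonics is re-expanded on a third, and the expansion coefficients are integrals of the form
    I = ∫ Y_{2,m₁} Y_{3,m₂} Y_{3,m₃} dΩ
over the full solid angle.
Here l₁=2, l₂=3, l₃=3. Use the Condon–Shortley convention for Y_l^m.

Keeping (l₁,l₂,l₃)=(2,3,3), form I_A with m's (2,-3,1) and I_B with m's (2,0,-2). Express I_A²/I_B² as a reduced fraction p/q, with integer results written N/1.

1/2

l's match ⇒ only the (l;m) 3-j factors differ between A and B.
A: triangle coeff Δ(2,3,3) = 1/3780; Σ_t [0,0]: t=0:+1/96 = 1/96; (3j)²=1/42 [(2 3 3; 2 -3 1)], sign=+1
B: triangle coeff Δ(2,3,3) = 1/3780; Σ_t [0,0]: t=0:+1/24 = 1/24; (3j)²=1/21 [(2 3 3; 2 0 -2)], sign=-1
I_A²/I_B² = (1/42)/(1/21) = 1/2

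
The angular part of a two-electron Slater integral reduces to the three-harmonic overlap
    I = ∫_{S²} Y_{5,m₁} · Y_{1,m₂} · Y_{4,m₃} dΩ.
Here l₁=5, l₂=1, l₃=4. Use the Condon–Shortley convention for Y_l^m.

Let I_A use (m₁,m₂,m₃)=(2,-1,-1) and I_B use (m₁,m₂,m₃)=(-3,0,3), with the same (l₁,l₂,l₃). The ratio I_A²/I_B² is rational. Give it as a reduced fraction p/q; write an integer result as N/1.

Shared (l₁,l₂,l₃)=(5,1,4): N and (l;000)² cancel in I_A²/I_B².
A: Δ = 2!·8!·0!/11! = 1/495; Racah Σ t=0..0: t=0:+1/1440 = 1/1440; ⇒ 3j(5 1 4; 2 -1 -1)² = 7/165, sgn -1
B: Δ = 2!·8!·0!/11! = 1/495; Racah Σ t=1..1: t=1:−1/5040 = -1/5040; ⇒ 3j(5 1 4; -3 0 3)² = 16/495, sgn +1
I_A²/I_B² = (7/165)/(16/495) = 21/16

21/16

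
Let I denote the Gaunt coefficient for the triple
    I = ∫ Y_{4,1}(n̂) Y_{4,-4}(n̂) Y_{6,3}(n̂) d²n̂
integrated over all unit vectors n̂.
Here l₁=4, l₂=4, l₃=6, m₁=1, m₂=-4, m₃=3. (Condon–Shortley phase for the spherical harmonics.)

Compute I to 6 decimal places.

0.155830

Checks pass: Σm=0; 14 even; l₃=6∈[0,8].
(2·4+1)(2·4+1)(2·6+1) = 1053
Δ: 2! 6! 6! / 15! → 1/1261260
sum: t=0:+1/4608 t=1:−1/1296 t=2:+1/4608 = -7/20736
3j²(4 4 6; 0 0 0) = Δ·Π!·Σ² = 20/1287  (sign -1)
sum: t=0:+1/51840 = 1/51840
3j²(4 4 6; 1 -4 3) = Δ·Π!·Σ² = 8/429  (sign -1)
combine: 4πI² = 1053·20/1287·8/429 = 480/1573
take √, sign +1: I = 0.15583009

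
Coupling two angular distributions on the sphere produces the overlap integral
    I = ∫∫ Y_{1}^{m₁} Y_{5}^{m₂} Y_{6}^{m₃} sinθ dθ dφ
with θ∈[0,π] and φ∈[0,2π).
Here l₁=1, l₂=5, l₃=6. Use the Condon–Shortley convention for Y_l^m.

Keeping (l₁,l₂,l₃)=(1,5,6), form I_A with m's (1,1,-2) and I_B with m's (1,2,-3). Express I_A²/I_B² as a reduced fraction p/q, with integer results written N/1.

7/9

l's match ⇒ only the (l;m) 3-j factors differ between A and B.
A: triangle coeff Δ(1,5,6) = 1/858; Σ_t [0,0]: t=0:+1/34560 = 1/34560; (3j)²=14/429 [(1 5 6; 1 1 -2)], sign=+1
B: triangle coeff Δ(1,5,6) = 1/858; Σ_t [0,0]: t=0:+1/60480 = 1/60480; (3j)²=6/143 [(1 5 6; 1 2 -3)], sign=-1
I_A²/I_B² = (14/429)/(6/143) = 7/9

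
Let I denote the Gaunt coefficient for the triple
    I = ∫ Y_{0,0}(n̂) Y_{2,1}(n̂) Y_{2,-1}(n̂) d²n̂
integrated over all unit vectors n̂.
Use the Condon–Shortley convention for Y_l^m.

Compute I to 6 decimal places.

Rules hold: Σm=0, L=4 even, 2≤2≤2.
N = 1·5·5 = 25
Δ = 0!·0!·4!/5! = 1/5
Racah Σ t=0..0: t=0:+1/4 = 1/4
⇒ 3j(0 2 2; 0 0 0)² = 1/5, sgn +1
Racah Σ t=0..0: t=0:+1/6 = 1/6
⇒ 3j(0 2 2; 0 1 -1)² = 1/5, sgn -1
4πI² = N·(3j₀)²·(3jₘ)² = 1/1
I = -1·√(1/4π) = -0.28209479

-0.282095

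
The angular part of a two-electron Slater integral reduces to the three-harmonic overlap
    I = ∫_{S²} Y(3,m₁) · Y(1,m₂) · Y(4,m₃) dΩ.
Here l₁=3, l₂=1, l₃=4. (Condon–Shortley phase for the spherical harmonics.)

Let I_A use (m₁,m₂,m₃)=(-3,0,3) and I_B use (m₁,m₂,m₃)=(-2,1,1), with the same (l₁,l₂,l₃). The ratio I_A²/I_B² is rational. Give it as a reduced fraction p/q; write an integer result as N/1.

Same 3,1,4: normalisation and zero-m 3j drop out of the ratio.
A: Δ: 0! 6! 2! / 9! → 1/252; sum: t=0:+1/720 = 1/720; 3j²(3 1 4; -3 0 3) = Δ·Π!·Σ² = 1/36  (sign -1)
B: Δ: 0! 6! 2! / 9! → 1/252; sum: t=0:+1/240 = 1/240; 3j²(3 1 4; -2 1 1) = Δ·Π!·Σ² = 1/84  (sign -1)
I_A²/I_B² = (1/36)/(1/84) = 7/3

7/3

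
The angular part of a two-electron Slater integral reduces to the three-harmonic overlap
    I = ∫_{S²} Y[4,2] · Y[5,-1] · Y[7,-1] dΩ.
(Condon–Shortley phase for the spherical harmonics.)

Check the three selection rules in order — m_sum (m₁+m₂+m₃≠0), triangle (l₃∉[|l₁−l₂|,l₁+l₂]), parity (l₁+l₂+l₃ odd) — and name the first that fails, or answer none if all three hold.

Σmᵢ = 0  ✓
l₃∈[|l₁−l₂|,l₁+l₂]=[1,9], have l₃=7  ✓
Σlᵢ = 16 ⇒ even  ✓

none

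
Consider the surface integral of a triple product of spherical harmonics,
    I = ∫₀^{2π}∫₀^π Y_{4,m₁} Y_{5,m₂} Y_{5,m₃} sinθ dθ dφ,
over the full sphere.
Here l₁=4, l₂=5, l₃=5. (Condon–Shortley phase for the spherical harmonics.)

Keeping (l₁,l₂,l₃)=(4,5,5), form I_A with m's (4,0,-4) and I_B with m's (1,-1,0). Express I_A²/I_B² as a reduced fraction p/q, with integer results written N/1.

Same 4,5,5: normalisation and zero-m 3j drop out of the ratio.
A: Δ: 4! 4! 6! / 15! → 1/3153150; sum: t=0:+1/69120 = 1/69120; 3j²(4 5 5; 4 0 -4) = Δ·Π!·Σ² = 2/143  (sign -1)
B: Δ: 4! 4! 6! / 15! → 1/3153150; sum: t=0:+1/6912 t=1:−1/864 t=2:+1/1152 t=3:−1/17280 = -7/34560; 3j²(4 5 5; 1 -1 0) = Δ·Π!·Σ² = 1/429  (sign +1)
I_A²/I_B² = (2/143)/(1/429) = 6/1

6/1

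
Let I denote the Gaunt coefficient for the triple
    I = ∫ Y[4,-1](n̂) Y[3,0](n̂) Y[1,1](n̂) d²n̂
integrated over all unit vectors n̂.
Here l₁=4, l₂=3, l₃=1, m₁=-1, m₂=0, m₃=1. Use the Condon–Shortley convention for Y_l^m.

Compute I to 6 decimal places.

-0.194664

Rules hold: Σm=0, L=8 even, 1≤1≤7.
N = 9·7·3 = 189
Δ = 6!·2!·0!/9! = 1/252
Racah Σ t=3..3: t=3:−1/36 = -1/36
⇒ 3j(4 3 1; 0 0 0)² = 4/63, sgn +1
Racah Σ t=3..3: t=3:−1/72 = -1/72
⇒ 3j(4 3 1; -1 0 1)² = 5/126, sgn -1
4πI² = N·(3j₀)²·(3jₘ)² = 10/21
I = -1·√(0.47619/4π) = -0.19466390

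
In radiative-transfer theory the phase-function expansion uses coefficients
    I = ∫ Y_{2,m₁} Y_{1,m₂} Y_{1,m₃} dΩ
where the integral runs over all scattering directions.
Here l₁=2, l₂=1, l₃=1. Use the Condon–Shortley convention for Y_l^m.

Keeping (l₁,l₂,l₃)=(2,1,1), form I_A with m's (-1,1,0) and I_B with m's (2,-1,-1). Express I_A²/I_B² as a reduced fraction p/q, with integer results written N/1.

Shared (l₁,l₂,l₃)=(2,1,1): N and (l;000)² cancel in I_A²/I_B².
A: Δ = 2!·2!·0!/5! = 1/30; Racah Σ t=2..2: t=2:+1/2 = 1/2; ⇒ 3j(2 1 1; -1 1 0)² = 1/10, sgn -1
B: Δ = 2!·2!·0!/5! = 1/30; Racah Σ t=0..0: t=0:+1/4 = 1/4; ⇒ 3j(2 1 1; 2 -1 -1)² = 1/5, sgn +1
I_A²/I_B² = (1/10)/(1/5) = 1/2

1/2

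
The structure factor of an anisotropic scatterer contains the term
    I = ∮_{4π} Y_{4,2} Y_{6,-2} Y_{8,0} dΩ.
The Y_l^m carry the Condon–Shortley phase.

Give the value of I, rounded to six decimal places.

-0.137687

Checks pass: Σm=0; 18 even; l₃=8∈[2,10].
(2·4+1)(2·6+1)(2·8+1) = 1989
Δ: 2! 6! 10! / 19! → 1/23279256
sum: t=0:+1/1658880 t=1:−1/518400 t=2:+1/1658880 = -1/1382400
3j²(4 6 8; 0 0 0) = Δ·Π!·Σ² = 504/46189  (sign -1)
sum: t=0:+1/1658880 t=1:−1/3628800 t=2:+1/116121600 = 13/38707200
3j²(4 6 8; 2 -2 0) = Δ·Π!·Σ² = 39/3553  (sign +1)
combine: 4πI² = 1989·504/46189·39/3553 = 176904/742577
take √, sign -1: I = -0.13768707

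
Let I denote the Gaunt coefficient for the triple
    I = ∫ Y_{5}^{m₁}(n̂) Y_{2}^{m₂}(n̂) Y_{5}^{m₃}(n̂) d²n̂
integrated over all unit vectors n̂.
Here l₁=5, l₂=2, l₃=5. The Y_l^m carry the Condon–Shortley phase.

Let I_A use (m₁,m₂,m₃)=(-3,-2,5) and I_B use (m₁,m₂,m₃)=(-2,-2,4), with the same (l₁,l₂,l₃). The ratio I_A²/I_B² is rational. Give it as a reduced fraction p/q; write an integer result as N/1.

Shared (l₁,l₂,l₃)=(5,2,5): N and (l;000)² cancel in I_A²/I_B².
A: Δ = 2!·8!·2!/13! = 1/38610; Racah Σ t=0..0: t=0:+1/161280 = 1/161280; ⇒ 3j(5 2 5; -3 -2 5)² = 1/143, sgn +1
B: Δ = 2!·8!·2!/13! = 1/38610; Racah Σ t=0..0: t=0:+1/20160 = 1/20160; ⇒ 3j(5 2 5; -2 -2 4)² = 12/715, sgn -1
I_A²/I_B² = (1/143)/(12/715) = 5/12

5/12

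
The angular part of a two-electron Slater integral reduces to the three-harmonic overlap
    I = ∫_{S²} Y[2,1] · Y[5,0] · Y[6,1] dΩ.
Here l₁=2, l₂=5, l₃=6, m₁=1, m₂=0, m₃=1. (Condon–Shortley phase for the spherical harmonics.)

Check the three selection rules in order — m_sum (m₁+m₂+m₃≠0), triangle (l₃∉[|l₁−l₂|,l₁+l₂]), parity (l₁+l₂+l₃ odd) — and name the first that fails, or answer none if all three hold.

m₁+m₂+m₃ = 1 + 0 + 1 = 2  ✗
triangle: |2−5|=3 ≤ l₃=6 ≤ 2+5=7
parity: l₁+l₂+l₃ = 13 is odd

m_sum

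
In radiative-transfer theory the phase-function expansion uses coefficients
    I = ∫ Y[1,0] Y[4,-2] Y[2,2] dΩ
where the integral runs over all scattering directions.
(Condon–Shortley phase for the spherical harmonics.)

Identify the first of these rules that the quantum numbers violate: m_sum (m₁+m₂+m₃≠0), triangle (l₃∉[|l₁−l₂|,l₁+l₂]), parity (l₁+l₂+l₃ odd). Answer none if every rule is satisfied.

azimuthal sum: 0 − 2 + 2 = 0  ✓
3 ≤ 2 ≤ 5 (triangle on l)  ✗
L = 1 + 4 + 2 = 7 (odd)

triangle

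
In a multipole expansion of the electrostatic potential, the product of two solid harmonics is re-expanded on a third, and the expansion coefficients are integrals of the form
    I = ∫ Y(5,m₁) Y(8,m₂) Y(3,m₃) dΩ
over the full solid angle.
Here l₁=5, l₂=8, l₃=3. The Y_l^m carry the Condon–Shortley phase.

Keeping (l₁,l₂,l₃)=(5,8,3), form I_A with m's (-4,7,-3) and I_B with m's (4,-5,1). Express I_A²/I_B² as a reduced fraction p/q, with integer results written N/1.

l's match ⇒ only the (l;m) 3-j factors differ between A and B.
A: triangle coeff Δ(5,8,3) = 1/136136; Σ_t [9,9]: t=9:−1/261273600 = -1/261273600; (3j)²=5/136 [(5 8 3; -4 7 -3)], sign=-1
B: triangle coeff Δ(5,8,3) = 1/136136; Σ_t [1,1]: t=1:−1/17418240 = -1/17418240; (3j)²=15/952 [(5 8 3; 4 -5 1)], sign=-1
I_A²/I_B² = (5/136)/(15/952) = 7/3

7/3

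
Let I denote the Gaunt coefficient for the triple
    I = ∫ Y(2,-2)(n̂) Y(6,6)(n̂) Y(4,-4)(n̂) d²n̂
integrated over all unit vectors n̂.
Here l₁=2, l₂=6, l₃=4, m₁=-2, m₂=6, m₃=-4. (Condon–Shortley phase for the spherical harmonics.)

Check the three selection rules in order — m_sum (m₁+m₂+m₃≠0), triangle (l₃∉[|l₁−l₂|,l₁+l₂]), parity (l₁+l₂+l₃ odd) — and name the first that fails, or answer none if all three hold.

m₁+m₂+m₃ = -2 + 6 − 4 = 0  ✓
triangle: |2−6|=4 ≤ l₃=4 ≤ 2+6=8  ✓
parity: l₁+l₂+l₃ = 12 is even  ✓

none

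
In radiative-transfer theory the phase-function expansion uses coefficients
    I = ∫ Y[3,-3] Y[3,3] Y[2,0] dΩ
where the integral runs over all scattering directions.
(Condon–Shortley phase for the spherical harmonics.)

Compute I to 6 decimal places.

Checks pass: Σm=0; 8 even; l₃=2∈[0,6].
(2·3+1)(2·3+1)(2·2+1) = 245
Δ: 4! 2! 2! / 9! → 1/3780
sum: t=1:−1/24 t=2:+1/4 t=3:−1/24 = 1/6
3j²(3 3 2; 0 0 0) = Δ·Π!·Σ² = 4/105  (sign +1)
sum: t=4:+1/96 = 1/96
3j²(3 3 2; -3 3 0) = Δ·Π!·Σ² = 5/84  (sign +1)
combine: 4πI² = 245·4/105·5/84 = 5/9
take √, sign +1: I = 0.21026104

0.210261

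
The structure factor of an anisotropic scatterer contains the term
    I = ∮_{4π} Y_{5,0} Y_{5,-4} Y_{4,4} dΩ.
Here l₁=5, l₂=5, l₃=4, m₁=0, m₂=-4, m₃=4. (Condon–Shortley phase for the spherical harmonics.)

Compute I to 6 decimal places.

Checks pass: Σm=0; 14 even; l₃=4∈[0,10].
(2·5+1)(2·5+1)(2·4+1) = 1089
Δ: 6! 4! 4! / 15! → 1/3153150
sum: t=1:−1/69120 t=2:+1/1728 t=3:−1/576 t=4:+1/1728 t=5:−1/69120 = -7/11520
3j²(5 5 4; 0 0 0) = Δ·Π!·Σ² = 2/143  (sign -1)
sum: t=1:−1/69120 = -1/69120
3j²(5 5 4; 0 -4 4) = Δ·Π!·Σ² = 2/143  (sign -1)
combine: 4πI² = 1089·2/143·2/143 = 36/169
take √, sign +1: I = 0.13019760

0.130198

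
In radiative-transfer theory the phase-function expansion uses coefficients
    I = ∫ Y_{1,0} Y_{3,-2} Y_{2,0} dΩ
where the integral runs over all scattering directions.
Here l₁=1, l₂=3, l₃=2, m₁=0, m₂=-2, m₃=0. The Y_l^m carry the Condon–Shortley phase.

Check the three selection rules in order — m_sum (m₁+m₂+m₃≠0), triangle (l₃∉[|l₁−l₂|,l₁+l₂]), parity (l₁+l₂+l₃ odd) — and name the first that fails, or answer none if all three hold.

m_sum

azimuthal sum: 0 − 2 + 0 = -2  ✗
2 ≤ 2 ≤ 4 (triangle on l)
L = 1 + 3 + 2 = 6 (even)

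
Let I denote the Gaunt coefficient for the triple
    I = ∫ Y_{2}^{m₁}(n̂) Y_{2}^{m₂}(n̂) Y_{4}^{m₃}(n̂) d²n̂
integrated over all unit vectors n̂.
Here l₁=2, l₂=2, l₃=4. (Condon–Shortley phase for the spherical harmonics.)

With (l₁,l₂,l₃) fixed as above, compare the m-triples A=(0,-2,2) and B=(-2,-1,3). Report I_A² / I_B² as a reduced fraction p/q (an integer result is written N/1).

l's match ⇒ only the (l;m) 3-j factors differ between A and B.
A: triangle coeff Δ(2,2,4) = 1/630; Σ_t [0,0]: t=0:+1/96 = 1/96; (3j)²=1/42 [(2 2 4; 0 -2 2)], sign=+1
B: triangle coeff Δ(2,2,4) = 1/630; Σ_t [0,0]: t=0:+1/144 = 1/144; (3j)²=1/18 [(2 2 4; -2 -1 3)], sign=-1
I_A²/I_B² = (1/42)/(1/18) = 3/7

3/7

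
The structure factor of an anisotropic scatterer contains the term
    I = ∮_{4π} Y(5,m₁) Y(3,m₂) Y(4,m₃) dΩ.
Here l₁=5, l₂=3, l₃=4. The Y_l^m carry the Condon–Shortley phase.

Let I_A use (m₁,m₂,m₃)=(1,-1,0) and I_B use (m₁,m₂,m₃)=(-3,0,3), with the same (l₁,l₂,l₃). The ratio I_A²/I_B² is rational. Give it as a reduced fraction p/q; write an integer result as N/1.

Same 5,3,4: normalisation and zero-m 3j drop out of the ratio.
A: Δ: 4! 6! 2! / 13! → 1/180180; sum: t=0:+1/2304 t=1:−1/216 t=2:+1/384 = -11/6912; 3j²(5 3 4; 1 -1 0) = Δ·Π!·Σ² = 11/1638  (sign -1)
B: Δ: 4! 6! 2! / 13! → 1/180180; sum: t=2:+1/2880 t=3:−1/1440 = -1/2880; 3j²(5 3 4; -3 0 3) = Δ·Π!·Σ² = 7/715  (sign +1)
I_A²/I_B² = (11/1638)/(7/715) = 605/882

605/882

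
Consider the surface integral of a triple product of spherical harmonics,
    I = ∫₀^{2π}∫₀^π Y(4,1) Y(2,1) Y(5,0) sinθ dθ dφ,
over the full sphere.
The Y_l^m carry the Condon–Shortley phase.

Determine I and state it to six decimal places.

Σmᵢ = 2 ≠ 0, so the φ-integral vanishes; I = 0

0.000000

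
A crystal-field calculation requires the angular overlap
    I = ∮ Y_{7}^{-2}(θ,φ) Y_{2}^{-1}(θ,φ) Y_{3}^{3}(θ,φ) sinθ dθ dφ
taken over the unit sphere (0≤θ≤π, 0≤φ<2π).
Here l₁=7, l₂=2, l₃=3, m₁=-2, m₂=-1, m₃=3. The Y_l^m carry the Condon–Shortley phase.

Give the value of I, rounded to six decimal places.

0.000000

|7−2|≤3≤7+2 violated ⇒ I = 0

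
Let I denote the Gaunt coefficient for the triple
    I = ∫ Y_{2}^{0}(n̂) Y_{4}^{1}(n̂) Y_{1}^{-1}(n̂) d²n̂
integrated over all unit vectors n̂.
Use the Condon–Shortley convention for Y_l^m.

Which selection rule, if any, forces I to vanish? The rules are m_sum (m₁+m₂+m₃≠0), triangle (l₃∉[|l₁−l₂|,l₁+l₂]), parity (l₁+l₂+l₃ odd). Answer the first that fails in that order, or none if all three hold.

triangle

Σmᵢ = 0  ✓
l₃∈[|l₁−l₂|,l₁+l₂]=[2,6], have l₃=1  ✗
Σlᵢ = 7 ⇒ odd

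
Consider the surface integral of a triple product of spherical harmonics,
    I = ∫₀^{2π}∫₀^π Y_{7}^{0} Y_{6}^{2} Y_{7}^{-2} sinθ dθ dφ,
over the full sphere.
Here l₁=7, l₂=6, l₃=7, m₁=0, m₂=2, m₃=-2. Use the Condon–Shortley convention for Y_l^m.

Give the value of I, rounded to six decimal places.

-0.073859

Rules hold: Σm=0, L=20 even, 1≤7≤13.
N = 15·13·15 = 2925
Δ = 6!·8!·6!/21! = 1/2444321880
Racah Σ t=0..6: t=0:+1/2612736000 t=1:−1/20736000 t=2:+1/1658880 t=3:−1/746496 t=4:+1/1658880 t=5:−1/20736000 t=6:+1/2612736000 = -1/4354560
⇒ 3j(7 6 7; 0 0 0)² = 1000/138567, sgn +1
Racah Σ t=2..6: t=2:+1/24883200 t=3:−1/2488320 t=4:+1/1658880 t=5:−1/6220800 t=6:+1/174182400 = 1/11612160
⇒ 3j(7 6 7; 0 2 -2)² = 150/46189, sgn -1
4πI² = N·(3j₀)²·(3jₘ)² = 11250000/164109517
I = -1·√(0.0685518/4π) = -0.07385917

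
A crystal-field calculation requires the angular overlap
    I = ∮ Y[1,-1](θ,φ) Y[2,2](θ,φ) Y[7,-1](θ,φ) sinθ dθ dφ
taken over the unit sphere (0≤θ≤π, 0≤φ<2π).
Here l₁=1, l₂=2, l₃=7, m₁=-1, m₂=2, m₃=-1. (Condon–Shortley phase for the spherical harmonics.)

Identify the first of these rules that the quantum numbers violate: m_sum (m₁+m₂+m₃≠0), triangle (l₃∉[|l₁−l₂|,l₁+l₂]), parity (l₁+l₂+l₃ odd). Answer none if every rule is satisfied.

m₁+m₂+m₃ = -1 + 2 − 1 = 0  ✓
triangle: |1−2|=1 ≤ l₃=7 ≤ 1+2=3  ✗
parity: l₁+l₂+l₃ = 10 is even

triangle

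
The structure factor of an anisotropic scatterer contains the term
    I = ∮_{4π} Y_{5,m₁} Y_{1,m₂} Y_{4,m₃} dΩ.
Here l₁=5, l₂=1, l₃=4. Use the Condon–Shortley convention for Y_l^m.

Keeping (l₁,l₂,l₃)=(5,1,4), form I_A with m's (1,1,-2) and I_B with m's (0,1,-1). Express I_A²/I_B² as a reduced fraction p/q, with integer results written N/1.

3/5

l's match ⇒ only the (l;m) 3-j factors differ between A and B.
A: triangle coeff Δ(5,1,4) = 1/495; Σ_t [2,2]: t=2:+1/2880 = 1/2880; (3j)²=2/165 [(5 1 4; 1 1 -2)], sign=+1
B: triangle coeff Δ(5,1,4) = 1/495; Σ_t [2,2]: t=2:+1/1440 = 1/1440; (3j)²=2/99 [(5 1 4; 0 1 -1)], sign=-1
I_A²/I_B² = (2/165)/(2/99) = 3/5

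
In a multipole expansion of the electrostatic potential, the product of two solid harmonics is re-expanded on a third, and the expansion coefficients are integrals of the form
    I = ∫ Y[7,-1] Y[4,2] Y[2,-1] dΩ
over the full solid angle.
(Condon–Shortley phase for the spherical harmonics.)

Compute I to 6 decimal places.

0.000000

triangle: need 3≤l₃≤11, have 2; I=0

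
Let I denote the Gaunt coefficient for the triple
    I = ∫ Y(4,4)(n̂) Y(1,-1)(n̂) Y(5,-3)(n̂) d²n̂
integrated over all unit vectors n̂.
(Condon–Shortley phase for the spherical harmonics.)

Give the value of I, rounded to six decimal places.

-0.049106

Checks pass: Σm=0; 10 even; l₃=5∈[3,5].
(2·4+1)(2·1+1)(2·5+1) = 297
Δ: 0! 8! 2! / 11! → 1/495
sum: t=0:+1/576 = 1/576
3j²(4 1 5; 0 0 0) = Δ·Π!·Σ² = 5/99  (sign -1)
sum: t=0:+1/80640 = 1/80640
3j²(4 1 5; 4 -1 -3) = Δ·Π!·Σ² = 1/495  (sign +1)
combine: 4πI² = 297·5/99·1/495 = 1/33
take √, sign -1: I = -0.04910640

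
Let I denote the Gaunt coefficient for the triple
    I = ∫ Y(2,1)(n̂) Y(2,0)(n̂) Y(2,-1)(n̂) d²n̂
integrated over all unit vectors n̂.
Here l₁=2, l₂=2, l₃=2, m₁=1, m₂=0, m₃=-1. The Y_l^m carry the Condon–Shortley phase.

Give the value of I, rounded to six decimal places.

-0.090112

m-sum 0 ✓  L=6 even ✓  0≤2≤4 ✓
Π(2lᵢ+1) = 5×5×5 = 125
triangle coeff Δ(2,2,2) = 1/630
Σ_t [0,2]: t=0:+1/8 t=1:−1/1 t=2:+1/8 = -3/4
(3j)²=2/35 [(2 2 2; 0 0 0)], sign=-1
Σ_t [0,1]: t=0:+1/4 t=1:−1/2 = -1/4
(3j)²=1/70 [(2 2 2; 1 0 -1)], sign=+1
⇒ 4πI² = 5/49
I = (-1)√(5/49/(4π)) = -0.09011188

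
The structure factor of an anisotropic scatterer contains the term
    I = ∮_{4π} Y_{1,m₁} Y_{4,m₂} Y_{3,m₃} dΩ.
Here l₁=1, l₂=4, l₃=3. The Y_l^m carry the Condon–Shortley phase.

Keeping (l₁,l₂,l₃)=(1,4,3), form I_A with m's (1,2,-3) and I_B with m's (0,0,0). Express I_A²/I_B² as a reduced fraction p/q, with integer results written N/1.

1/16

Same 1,4,3: normalisation and zero-m 3j drop out of the ratio.
A: Δ: 2! 0! 6! / 9! → 1/252; sum: t=0:+1/1440 = 1/1440; 3j²(1 4 3; 1 2 -3) = Δ·Π!·Σ² = 1/252  (sign +1)
B: Δ: 2! 0! 6! / 9! → 1/252; sum: t=1:−1/36 = -1/36; 3j²(1 4 3; 0 0 0) = Δ·Π!·Σ² = 4/63  (sign +1)
I_A²/I_B² = (1/252)/(4/63) = 1/16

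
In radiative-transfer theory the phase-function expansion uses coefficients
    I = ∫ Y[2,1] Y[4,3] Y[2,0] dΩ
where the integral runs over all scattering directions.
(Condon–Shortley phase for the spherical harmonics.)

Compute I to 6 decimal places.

Σmᵢ = 4 ≠ 0, so the φ-integral vanishes; I = 0

0.000000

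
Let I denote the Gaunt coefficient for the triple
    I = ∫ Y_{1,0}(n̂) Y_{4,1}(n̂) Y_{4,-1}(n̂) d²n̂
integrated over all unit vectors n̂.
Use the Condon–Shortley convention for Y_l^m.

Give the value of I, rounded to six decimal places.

0.000000

l₁+l₂+l₃=9 is odd: 3j(l;000)=0 ⇒ I=0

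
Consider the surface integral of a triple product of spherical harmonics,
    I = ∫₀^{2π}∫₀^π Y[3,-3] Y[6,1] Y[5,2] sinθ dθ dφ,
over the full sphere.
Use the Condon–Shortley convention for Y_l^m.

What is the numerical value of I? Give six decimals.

Checks pass: Σm=0; 14 even; l₃=5∈[3,9].
(2·3+1)(2·6+1)(2·5+1) = 1001
Δ: 4! 2! 8! / 15! → 1/675675
sum: t=1:−1/8640 t=2:+1/2304 t=3:−1/8640 = 7/34560
3j²(3 6 5; 0 0 0) = Δ·Π!·Σ² = 7/429  (sign -1)
sum: t=4:+1/34560 = 1/34560
3j²(3 6 5; -3 1 2) = Δ·Π!·Σ² = 7/429  (sign -1)
combine: 4πI² = 1001·7/429·7/429 = 343/1287
take √, sign +1: I = 0.14563067

0.145631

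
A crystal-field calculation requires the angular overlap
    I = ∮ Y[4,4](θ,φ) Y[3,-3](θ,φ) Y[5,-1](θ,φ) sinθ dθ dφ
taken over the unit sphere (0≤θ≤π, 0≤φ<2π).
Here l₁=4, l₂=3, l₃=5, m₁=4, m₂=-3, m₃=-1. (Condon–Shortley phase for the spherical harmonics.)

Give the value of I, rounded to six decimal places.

0.050679

m-sum 0 ✓  L=12 even ✓  1≤5≤7 ✓
Π(2lᵢ+1) = 9×7×11 = 693
triangle coeff Δ(4,3,5) = 1/180180
Σ_t [0,2]: t=0:+1/576 t=1:−1/144 t=2:+1/576 = -1/288
(3j)²=20/1001 [(4 3 5; 0 0 0)], sign=+1
Σ_t [0,0]: t=0:+1/34560 = 1/34560
(3j)²=1/429 [(4 3 5; 4 -3 -1)], sign=+1
⇒ 4πI² = 60/1859
I = (+1)√(60/1859/(4π)) = 0.05067935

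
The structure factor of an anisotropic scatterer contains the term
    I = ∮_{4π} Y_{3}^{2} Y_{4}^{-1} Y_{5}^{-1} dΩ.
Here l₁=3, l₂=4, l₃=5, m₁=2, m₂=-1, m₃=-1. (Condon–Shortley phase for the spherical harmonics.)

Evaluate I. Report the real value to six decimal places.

Checks pass: Σm=0; 12 even; l₃=5∈[1,7].
(2·3+1)(2·4+1)(2·5+1) = 693
Δ: 2! 4! 6! / 13! → 1/180180
sum: t=0:+1/576 t=1:−1/144 t=2:+1/576 = -1/288
3j²(3 4 5; 0 0 0) = Δ·Π!·Σ² = 20/1001  (sign +1)
sum: t=0:+1/432 t=1:−1/1152 = 5/3456
3j²(3 4 5; 2 -1 -1) = Δ·Π!·Σ² = 625/36036  (sign +1)
combine: 4πI² = 693·20/1001·625/36036 = 3125/13013
take √, sign +1: I = 0.13823925

0.138239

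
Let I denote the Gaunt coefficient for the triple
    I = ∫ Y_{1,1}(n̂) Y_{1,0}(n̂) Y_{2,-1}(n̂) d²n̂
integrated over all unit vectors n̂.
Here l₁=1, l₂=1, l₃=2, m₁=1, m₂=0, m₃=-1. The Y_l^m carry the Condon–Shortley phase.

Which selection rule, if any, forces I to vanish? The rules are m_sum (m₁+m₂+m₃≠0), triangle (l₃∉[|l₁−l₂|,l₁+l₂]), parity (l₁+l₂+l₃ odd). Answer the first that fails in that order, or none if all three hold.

m₁+m₂+m₃ = 1 + 0 − 1 = 0  ✓
triangle: |1−1|=0 ≤ l₃=2 ≤ 1+1=2  ✓
parity: l₁+l₂+l₃ = 4 is even  ✓

none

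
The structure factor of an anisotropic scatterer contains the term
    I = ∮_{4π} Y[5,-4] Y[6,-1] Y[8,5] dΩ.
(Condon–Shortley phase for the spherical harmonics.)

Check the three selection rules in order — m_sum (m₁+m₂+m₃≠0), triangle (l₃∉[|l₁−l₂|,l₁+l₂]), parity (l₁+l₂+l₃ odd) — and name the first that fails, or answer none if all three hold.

parity

Σmᵢ = 0  ✓
l₃∈[|l₁−l₂|,l₁+l₂]=[1,11], have l₃=8  ✓
Σlᵢ = 19 ⇒ odd  ✗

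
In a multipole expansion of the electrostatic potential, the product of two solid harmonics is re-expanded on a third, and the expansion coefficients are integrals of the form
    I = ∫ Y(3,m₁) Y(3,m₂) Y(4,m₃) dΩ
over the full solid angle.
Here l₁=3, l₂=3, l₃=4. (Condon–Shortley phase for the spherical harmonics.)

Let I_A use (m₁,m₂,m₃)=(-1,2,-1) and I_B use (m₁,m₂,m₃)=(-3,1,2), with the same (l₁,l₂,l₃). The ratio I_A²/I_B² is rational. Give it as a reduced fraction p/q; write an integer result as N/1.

Shared (l₁,l₂,l₃)=(3,3,4): N and (l;000)² cancel in I_A²/I_B².
A: Δ = 2!·4!·4!/11! = 1/34650; Racah Σ t=1..2: t=1:−1/144 t=2:+1/48 = 1/72; ⇒ 3j(3 3 4; -1 2 -1)² = 16/693, sgn -1
B: Δ = 2!·4!·4!/11! = 1/34650; Racah Σ t=2..2: t=2:+1/192 = 1/192; ⇒ 3j(3 3 4; -3 1 2)² = 3/77, sgn +1
I_A²/I_B² = (16/693)/(3/77) = 16/27

16/27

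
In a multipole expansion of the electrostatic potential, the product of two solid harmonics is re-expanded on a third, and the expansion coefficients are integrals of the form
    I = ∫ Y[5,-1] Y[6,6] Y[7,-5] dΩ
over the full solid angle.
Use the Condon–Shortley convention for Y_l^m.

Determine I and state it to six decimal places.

Rules hold: Σm=0, L=18 even, 1≤7≤11.
N = 11·13·15 = 2145
Δ = 4!·6!·8!/19! = 1/174594420
Racah Σ t=0..4: t=0:+1/4147200 t=1:−1/207360 t=2:+1/82944 t=3:−1/207360 t=4:+1/4147200 = 1/345600
⇒ 3j(5 6 7; 0 0 0)² = 420/46189, sgn -1
Racah Σ t=4..4: t=4:+1/46448640 = 1/46448640
⇒ 3j(5 6 7; -1 6 -5)² = 2475/117572, sgn +1
4πI² = N·(3j₀)²·(3jₘ)² = 556875/1356277
I = -1·√(0.410591/4π) = -0.18075892

-0.180759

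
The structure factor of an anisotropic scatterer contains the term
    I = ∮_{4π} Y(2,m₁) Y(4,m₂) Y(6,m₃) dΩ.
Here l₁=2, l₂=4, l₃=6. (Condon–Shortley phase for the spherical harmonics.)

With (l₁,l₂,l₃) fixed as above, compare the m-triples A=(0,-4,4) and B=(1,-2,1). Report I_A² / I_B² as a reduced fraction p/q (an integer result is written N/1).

l's match ⇒ only the (l;m) 3-j factors differ between A and B.
A: triangle coeff Δ(2,4,6) = 1/6435; Σ_t [0,0]: t=0:+1/161280 = 1/161280; (3j)²=1/143 [(2 4 6; 0 -4 4)], sign=+1
B: triangle coeff Δ(2,4,6) = 1/6435; Σ_t [0,0]: t=0:+1/8640 = 1/8640; (3j)²=14/1287 [(2 4 6; 1 -2 1)], sign=-1
I_A²/I_B² = (1/143)/(14/1287) = 9/14

9/14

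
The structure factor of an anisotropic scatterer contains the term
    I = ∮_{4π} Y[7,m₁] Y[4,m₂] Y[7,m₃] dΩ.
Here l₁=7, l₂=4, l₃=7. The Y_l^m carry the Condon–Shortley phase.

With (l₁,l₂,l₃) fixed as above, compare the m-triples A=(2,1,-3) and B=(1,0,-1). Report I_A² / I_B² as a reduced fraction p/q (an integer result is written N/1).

625000/385641

Same 7,4,7: normalisation and zero-m 3j drop out of the ratio.
A: Δ: 4! 10! 4! / 19! → 1/58198140; sum: t=1:−1/2488320 t=2:+1/725760 t=3:−1/1935360 t=4:+1/52254720 = 5/10450944; 3j²(7 4 7; 2 1 -3) = Δ·Π!·Σ² = 31250/2909907  (sign +1)
B: Δ: 4! 10! 4! / 19! → 1/58198140; sum: t=0:+1/9953280 t=1:−1/518400 t=2:+1/276480 t=3:−1/1088640 t=4:+1/46448640 = 23/25804800; 3j²(7 4 7; 1 0 -1) = Δ·Π!·Σ² = 42849/6466460  (sign +1)
I_A²/I_B² = (31250/2909907)/(42849/6466460) = 625000/385641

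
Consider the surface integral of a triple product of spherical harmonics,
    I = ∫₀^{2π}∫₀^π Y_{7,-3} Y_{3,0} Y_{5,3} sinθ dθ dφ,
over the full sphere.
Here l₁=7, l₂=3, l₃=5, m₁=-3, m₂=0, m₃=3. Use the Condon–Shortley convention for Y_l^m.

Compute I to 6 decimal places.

0.000000

Σlᵢ=15 odd — θ-integrand is odd under cosθ→−cosθ; I=0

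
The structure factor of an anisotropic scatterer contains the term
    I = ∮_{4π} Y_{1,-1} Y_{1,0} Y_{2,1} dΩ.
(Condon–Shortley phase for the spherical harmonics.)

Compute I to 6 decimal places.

m-sum 0 ✓  L=4 even ✓  0≤2≤2 ✓
Π(2lᵢ+1) = 3×3×5 = 45
triangle coeff Δ(1,1,2) = 1/30
Σ_t [0,0]: t=0:+1/1 = 1/1
(3j)²=2/15 [(1 1 2; 0 0 0)], sign=+1
Σ_t [0,0]: t=0:+1/2 = 1/2
(3j)²=1/10 [(1 1 2; -1 0 1)], sign=-1
⇒ 4πI² = 3/5
I = (-1)√(3/5/(4π)) = -0.21850969

-0.218510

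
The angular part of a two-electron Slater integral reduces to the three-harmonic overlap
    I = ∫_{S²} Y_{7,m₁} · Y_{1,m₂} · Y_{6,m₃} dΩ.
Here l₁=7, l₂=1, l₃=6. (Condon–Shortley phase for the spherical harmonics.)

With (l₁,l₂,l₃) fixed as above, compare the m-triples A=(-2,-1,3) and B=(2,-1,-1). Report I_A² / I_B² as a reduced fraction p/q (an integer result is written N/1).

5/18

Shared (l₁,l₂,l₃)=(7,1,6): N and (l;000)² cancel in I_A²/I_B².
A: Δ = 2!·12!·0!/15! = 1/1365; Racah Σ t=0..0: t=0:+1/4354560 = 1/4354560; ⇒ 3j(7 1 6; -2 -1 3)² = 2/273, sgn -1
B: Δ = 2!·12!·0!/15! = 1/1365; Racah Σ t=0..0: t=0:+1/1209600 = 1/1209600; ⇒ 3j(7 1 6; 2 -1 -1)² = 12/455, sgn -1
I_A²/I_B² = (2/273)/(12/455) = 5/18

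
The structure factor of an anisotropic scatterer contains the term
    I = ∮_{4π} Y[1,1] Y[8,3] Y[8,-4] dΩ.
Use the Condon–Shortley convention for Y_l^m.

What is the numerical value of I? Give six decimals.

L=17 odd ⇒ parity kills the (l;000) factor ⇒ I = 0

0.000000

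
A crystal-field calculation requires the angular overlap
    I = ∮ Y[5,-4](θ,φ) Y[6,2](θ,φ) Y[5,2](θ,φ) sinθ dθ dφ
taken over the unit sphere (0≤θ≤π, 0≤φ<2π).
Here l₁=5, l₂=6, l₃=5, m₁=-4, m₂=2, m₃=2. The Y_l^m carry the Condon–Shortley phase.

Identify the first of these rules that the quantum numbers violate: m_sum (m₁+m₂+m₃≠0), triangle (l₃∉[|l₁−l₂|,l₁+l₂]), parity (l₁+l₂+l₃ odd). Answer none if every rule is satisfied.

none

m₁+m₂+m₃ = -4 + 2 + 2 = 0  ✓
triangle: |5−6|=1 ≤ l₃=5 ≤ 5+6=11  ✓
parity: l₁+l₂+l₃ = 16 is even  ✓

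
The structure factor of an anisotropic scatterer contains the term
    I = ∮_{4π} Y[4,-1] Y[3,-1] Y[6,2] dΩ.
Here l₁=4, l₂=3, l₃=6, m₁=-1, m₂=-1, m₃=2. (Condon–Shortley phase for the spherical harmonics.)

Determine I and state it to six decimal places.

L=13 odd ⇒ parity kills the (l;000) factor ⇒ I = 0

0.000000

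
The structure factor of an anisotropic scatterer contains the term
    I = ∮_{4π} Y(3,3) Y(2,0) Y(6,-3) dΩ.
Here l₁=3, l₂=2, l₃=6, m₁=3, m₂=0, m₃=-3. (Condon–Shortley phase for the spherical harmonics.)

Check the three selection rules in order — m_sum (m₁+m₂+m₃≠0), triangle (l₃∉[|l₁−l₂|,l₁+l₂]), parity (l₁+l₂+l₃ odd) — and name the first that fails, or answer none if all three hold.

Σmᵢ = 0  ✓
l₃∈[|l₁−l₂|,l₁+l₂]=[1,5], have l₃=6  ✗
Σlᵢ = 11 ⇒ odd

triangle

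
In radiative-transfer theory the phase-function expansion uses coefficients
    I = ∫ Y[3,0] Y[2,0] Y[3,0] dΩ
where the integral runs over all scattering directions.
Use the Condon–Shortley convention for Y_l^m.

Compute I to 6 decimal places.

0.168209

Checks pass: Σm=0; 8 even; l₃=3∈[1,5].
(2·3+1)(2·2+1)(2·3+1) = 245
Δ: 2! 4! 2! / 9! → 1/3780
sum: t=0:+1/24 t=1:−1/4 t=2:+1/24 = -1/6
3j²(3 2 3; 0 0 0) = Δ·Π!·Σ² = 4/105  (sign +1)
(m-triple is (0,0,0) — same symbol as above.)
combine: 4πI² = 245·4/105·4/105 = 16/45
take √, sign +1: I = 0.16820883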